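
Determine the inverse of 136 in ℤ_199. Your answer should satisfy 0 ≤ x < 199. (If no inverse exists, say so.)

60

gcd(199, 136) by repeated division:
199 = 1*136 + 63
136 = 2*63 + 10
63 = 6*10 + 3
10 = 3*3 + 1
3 = 3*1 + 0
The gcd is 1. Working backward:
1 = 10 − 3·3
1 = −3·63 + 19·10
1 = 19·136 − 41·63
1 = −41·199 + 60·136
So 136·60 ≡ 1 (mod 199).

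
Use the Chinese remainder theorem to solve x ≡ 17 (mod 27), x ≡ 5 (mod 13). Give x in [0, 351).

Write x = 17 + 27·k. Then 27·k ≡ 5 − 17 ≡ 1 (mod 13).
Need 27⁻¹ mod 13. Extended Euclid on (13, 1):
13 = 13×1 + 0
27⁻¹ ≡ 1 (mod 13), so k ≡ 1·1 ≡ 1 (mod 13).
x = 17 + 27·1 = 44.

44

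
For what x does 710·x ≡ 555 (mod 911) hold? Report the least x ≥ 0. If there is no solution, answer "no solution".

174

First find gcd(710, 911):
911 = 1*710 + 201
710 = 3*201 + 107
201 = 1*107 + 94
107 = 1*94 + 13
94 = 7*13 + 3
13 = 4*3 + 1
3 = 3*1 + 0
gcd = 1, so a unique solution mod 911 exists.
Back-substitute for the Bézout coefficients:
1 = 13 − 4·3
1 = −4·94 + 29·13
1 = 29·107 − 33·94
1 = −33·201 + 62·107
1 = 62·710 − 219·201
1 = −219·911 + 281·710
So 710·(281) ≡ 1 (mod 911), giving 710⁻¹ ≡ 281.
x ≡ 710⁻¹·555 ≡ 281·555 ≡ 174 (mod 911).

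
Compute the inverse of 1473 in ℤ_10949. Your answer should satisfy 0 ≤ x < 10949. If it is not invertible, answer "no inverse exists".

Apply the Euclidean algorithm to 10949 and 1473:
10949 = 7·1473 + 638
1473 = 2·638 + 197
638 = 3·197 + 47
197 = 4·47 + 9
47 = 5·9 + 2
9 = 4·2 + 1
2 = 2·1 + 0
Since gcd(1473, 10949) = 1, back-substitute to write 1 as a combination:
1 = 9 − 4·2
1 = −4·47 + 21·9
1 = 21·197 − 88·47
1 = −88·638 + 285·197
1 = 285·1473 − 658·638
1 = −658·10949 + 4891·1473
So 1473·4891 ≡ 1 (mod 10949).

4891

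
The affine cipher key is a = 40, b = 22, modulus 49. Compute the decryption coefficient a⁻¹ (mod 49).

gcd(49, 40) by repeated division:
49 = 1·40 + 9
40 = 4·9 + 4
9 = 2·4 + 1
4 = 4·1 + 0
The gcd is 1. Working backward:
1 = 9 − 2·4
1 = −2·40 + 9·9
1 = 9·49 − 11·40
Thus 40·(-11) ≡ 1 (mod 49); reducing, -11 mod 49 = 38.

38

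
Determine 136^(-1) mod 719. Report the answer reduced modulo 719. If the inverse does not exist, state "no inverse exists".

682

Run Euclid on (719, 136):
719 = 5×136 + 39
136 = 3×39 + 19
39 = 2×19 + 1
19 = 19×1 + 0
gcd = 1, so the inverse exists. Back-substitute:
1 = 39 − 2·19
1 = −2·136 + 7·39
1 = 7·719 − 37·136
Thus 136·(-37) ≡ 1 (mod 719); reducing, -37 mod 719 = 682.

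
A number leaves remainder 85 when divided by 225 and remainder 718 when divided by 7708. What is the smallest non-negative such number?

185710

Write x = 85 + 225·k. Then 225·k ≡ 718 − 85 ≡ 633 (mod 7708).
Need 225⁻¹ mod 7708. Extended Euclid on (7708, 225):
7708 = 34·225 + 58
225 = 3·58 + 51
58 = 1·51 + 7
51 = 7·7 + 2
7 = 3·2 + 1
2 = 2·1 + 0
Back-substitute:
1 = 7 − 3·2
1 = −3·51 + 22·7
1 = 22·58 − 25·51
1 = −25·225 + 97·58
1 = 97·7708 − 3323·225
225⁻¹ ≡ 4385 (mod 7708), so k ≡ 4385·633 ≡ 825 (mod 7708).
x = 85 + 225·825 = 185710.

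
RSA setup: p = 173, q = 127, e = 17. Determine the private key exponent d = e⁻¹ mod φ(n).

φ(n) = (p−1)(q−1) = 172·126 = 21672.
Need d with 17·d ≡ 1 (mod 21672). Apply the extended Euclidean algorithm:
21672 = 1274*17 + 14
17 = 1*14 + 3
14 = 4*3 + 2
3 = 1*2 + 1
2 = 2*1 + 0
Back-substitute:
1 = 3 − 2
1 = −14 + 5·3
1 = 5·17 − 6·14
1 = −6·21672 + 7649·17
So 17·7649 ≡ 1 (mod 21672), hence d = 7649.

7649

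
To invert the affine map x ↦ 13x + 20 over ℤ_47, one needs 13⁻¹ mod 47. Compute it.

Extended Euclidean algorithm:
47 = 3·13 + 8
13 = 1·8 + 5
8 = 1·5 + 3
5 = 1·3 + 2
3 = 1·2 + 1
2 = 2·1 + 0
The gcd is 1. Working backward:
1 = 3 − 2
1 = −5 + 2·3
1 = 2·8 − 3·5
1 = −3·13 + 5·8
1 = 5·47 − 18·13
So 13·(-18) ≡ 1 (mod 47), and -18 ≡ 29 (mod 47).

29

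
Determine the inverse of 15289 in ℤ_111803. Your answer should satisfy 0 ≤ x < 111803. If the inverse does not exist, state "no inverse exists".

gcd(111803, 15289) by repeated division:
111803 = 7·15289 + 4780
15289 = 3·4780 + 949
4780 = 5·949 + 35
949 = 27·35 + 4
35 = 8·4 + 3
4 = 1·3 + 1
3 = 3·1 + 0
Since gcd(15289, 111803) = 1, back-substitute to write 1 as a combination:
1 = 4 − 3
1 = −35 + 9·4
1 = 9·949 − 244·35
1 = −244·4780 + 1229·949
1 = 1229·15289 − 3931·4780
1 = −3931·111803 + 28746·15289
So 15289·28746 ≡ 1 (mod 111803).

28746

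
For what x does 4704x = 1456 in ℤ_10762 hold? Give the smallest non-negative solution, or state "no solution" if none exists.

First find gcd(4704, 10762):
10762 = 2×4704 + 1354
4704 = 3×1354 + 642
1354 = 2×642 + 70
642 = 9×70 + 12
70 = 5×12 + 10
12 = 1×10 + 2
10 = 5×2 + 0
gcd = 2 and 2 | 1456, so solutions exist. Divide through by 2: 2352x ≡ 728 (mod 5381).
Now find 2352⁻¹ mod 5381:
5381 = 2×2352 + 677
2352 = 3×677 + 321
677 = 2×321 + 35
321 = 9×35 + 6
35 = 5×6 + 5
6 = 1×5 + 1
5 = 5×1 + 0
Back-substitute:
1 = 6 − 5
1 = −35 + 6·6
1 = 6·321 − 55·35
1 = −55·677 + 116·321
1 = 116·2352 − 403·677
1 = −403·5381 + 922·2352
So 2352⁻¹ ≡ 922 (mod 5381).
Then x ≡ 922·728 ≡ 3972 (mod 5381); the smallest non-negative solution is x = 3972.

3972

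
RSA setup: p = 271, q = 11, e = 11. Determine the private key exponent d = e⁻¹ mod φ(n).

491

φ(n) = (p−1)(q−1) = 270·10 = 2700.
Need d with 11·d ≡ 1 (mod 2700). Apply the extended Euclidean algorithm:
2700 = 245*11 + 5
11 = 2*5 + 1
5 = 5*1 + 0
Back-substitute:
1 = 11 − 2·5
1 = −2·2700 + 491·11
So 11·491 ≡ 1 (mod 2700), hence d = 491.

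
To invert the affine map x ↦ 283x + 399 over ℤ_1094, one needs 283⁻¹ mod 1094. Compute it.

835

Extended Euclidean algorithm:
1094 = 3×283 + 245
283 = 1×245 + 38
245 = 6×38 + 17
38 = 2×17 + 4
17 = 4×4 + 1
4 = 4×1 + 0
gcd = 1, so the inverse exists. Back-substitute:
1 = 17 − 4·4
1 = −4·38 + 9·17
1 = 9·245 − 58·38
1 = −58·283 + 67·245
1 = 67·1094 − 259·283
Thus 283·(-259) ≡ 1 (mod 1094); reducing, -259 mod 1094 = 835.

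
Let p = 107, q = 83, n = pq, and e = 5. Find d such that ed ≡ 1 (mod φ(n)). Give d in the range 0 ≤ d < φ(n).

3477

φ(n) = (p−1)(q−1) = 106·82 = 8692.
Need d with 5·d ≡ 1 (mod 8692). Apply the extended Euclidean algorithm:
8692 = 1738*5 + 2
5 = 2*2 + 1
2 = 2*1 + 0
Back-substitute:
1 = 5 − 2·2
1 = −2·8692 + 3477·5
So 5·3477 ≡ 1 (mod 8692), hence d = 3477.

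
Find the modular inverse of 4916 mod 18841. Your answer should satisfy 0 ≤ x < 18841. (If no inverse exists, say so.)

Extended Euclidean algorithm:
18841 = 3*4916 + 4093
4916 = 1*4093 + 823
4093 = 4*823 + 801
823 = 1*801 + 22
801 = 36*22 + 9
22 = 2*9 + 4
9 = 2*4 + 1
4 = 4*1 + 0
Since gcd(4916, 18841) = 1, back-substitute to write 1 as a combination:
1 = 9 − 2·4
1 = −2·22 + 5·9
1 = 5·801 − 182·22
1 = −182·823 + 187·801
1 = 187·4093 − 930·823
1 = −930·4916 + 1117·4093
1 = 1117·18841 − 4281·4916
So 4916·(-4281) ≡ 1 (mod 18841), and -4281 ≡ 14560 (mod 18841).

14560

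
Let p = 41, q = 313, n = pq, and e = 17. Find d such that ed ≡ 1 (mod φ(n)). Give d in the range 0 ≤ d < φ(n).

5873

φ(n) = (p−1)(q−1) = 40·312 = 12480.
Need d with 17·d ≡ 1 (mod 12480). Apply the extended Euclidean algorithm:
12480 = 734·17 + 2
17 = 8·2 + 1
2 = 2·1 + 0
Back-substitute:
1 = 17 − 8·2
1 = −8·12480 + 5873·17
So 17·5873 ≡ 1 (mod 12480), hence d = 5873.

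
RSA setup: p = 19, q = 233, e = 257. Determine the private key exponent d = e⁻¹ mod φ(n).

65

φ(n) = (p−1)(q−1) = 18·232 = 4176.
Need d with 257·d ≡ 1 (mod 4176). Apply the extended Euclidean algorithm:
4176 = 16×257 + 64
257 = 4×64 + 1
64 = 64×1 + 0
Back-substitute:
1 = 257 − 4·64
1 = −4·4176 + 65·257
So 257·65 ≡ 1 (mod 4176), hence d = 65.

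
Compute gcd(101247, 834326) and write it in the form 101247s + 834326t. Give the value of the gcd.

Apply Euclid's algorithm to 834326 and 101247:
834326 = 8*101247 + 24350
101247 = 4*24350 + 3847
24350 = 6*3847 + 1268
3847 = 3*1268 + 43
1268 = 29*43 + 21
43 = 2*21 + 1
21 = 21*1 + 0
gcd(101247, 834326) = 1.
Express as a combination:
1 = 43 − 2·21
1 = −2·1268 + 59·43
1 = 59·3847 − 179·1268
1 = −179·24350 + 1133·3847
1 = 1133·101247 − 4711·24350
1 = −4711·834326 + 38821·101247
So 1 = (-4711)·834326 + (38821)·101247.

1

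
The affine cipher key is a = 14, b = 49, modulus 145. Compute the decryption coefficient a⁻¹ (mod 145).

114

gcd(145, 14) by repeated division:
145 = 10×14 + 5
14 = 2×5 + 4
5 = 1×4 + 1
4 = 4×1 + 0
gcd = 1, so the inverse exists. Back-substitute:
1 = 5 − 4
1 = −14 + 3·5
1 = 3·145 − 31·14
So 14·(-31) ≡ 1 (mod 145), and -31 ≡ 114 (mod 145).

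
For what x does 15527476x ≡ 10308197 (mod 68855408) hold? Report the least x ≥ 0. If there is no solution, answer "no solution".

gcd(15527476, 68855408):
68855408 = 4×15527476 + 6745504
15527476 = 2×6745504 + 2036468
6745504 = 3×2036468 + 636100
2036468 = 3×636100 + 128168
636100 = 4×128168 + 123428
128168 = 1×123428 + 4740
123428 = 26×4740 + 188
4740 = 25×188 + 40
188 = 4×40 + 28
40 = 1×28 + 12
28 = 2×12 + 4
12 = 3×4 + 0
gcd = 4, but 4 ∤ 10308197, so the congruence has no solution.

no solution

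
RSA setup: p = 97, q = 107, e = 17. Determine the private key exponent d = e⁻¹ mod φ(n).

φ(n) = (p−1)(q−1) = 96·106 = 10176.
Need d with 17·d ≡ 1 (mod 10176). Apply the extended Euclidean algorithm:
10176 = 598·17 + 10
17 = 1·10 + 7
10 = 1·7 + 3
7 = 2·3 + 1
3 = 3·1 + 0
Back-substitute:
1 = 7 − 2·3
1 = −2·10 + 3·7
1 = 3·17 − 5·10
1 = −5·10176 + 2993·17
So 17·2993 ≡ 1 (mod 10176), hence d = 2993.

2993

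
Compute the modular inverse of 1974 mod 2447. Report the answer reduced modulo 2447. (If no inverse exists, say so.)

Run Euclid on (2447, 1974):
2447 = 1*1974 + 473
1974 = 4*473 + 82
473 = 5*82 + 63
82 = 1*63 + 19
63 = 3*19 + 6
19 = 3*6 + 1
6 = 6*1 + 0
gcd = 1, so the inverse exists. Back-substitute:
1 = 19 − 3·6
1 = −3·63 + 10·19
1 = 10·82 − 13·63
1 = −13·473 + 75·82
1 = 75·1974 − 313·473
1 = −313·2447 + 388·1974
So 1974·388 ≡ 1 (mod 2447).

388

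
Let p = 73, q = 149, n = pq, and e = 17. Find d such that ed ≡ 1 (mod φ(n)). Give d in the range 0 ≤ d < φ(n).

φ(n) = (p−1)(q−1) = 72·148 = 10656.
Need d with 17·d ≡ 1 (mod 10656). Apply the extended Euclidean algorithm:
10656 = 626×17 + 14
17 = 1×14 + 3
14 = 4×3 + 2
3 = 1×2 + 1
2 = 2×1 + 0
Back-substitute:
1 = 3 − 2
1 = −14 + 5·3
1 = 5·17 − 6·14
1 = −6·10656 + 3761·17
So 17·3761 ≡ 1 (mod 10656), hence d = 3761.

3761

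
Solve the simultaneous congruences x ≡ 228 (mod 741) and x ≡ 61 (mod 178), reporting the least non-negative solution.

Write x = 228 + 741·k. Then 741·k ≡ 61 − 228 ≡ 11 (mod 178).
Need 741⁻¹ mod 178. Extended Euclid on (178, 29):
178 = 6*29 + 4
29 = 7*4 + 1
4 = 4*1 + 0
Back-substitute:
1 = 29 − 7·4
1 = −7·178 + 43·29
741⁻¹ ≡ 43 (mod 178), so k ≡ 43·11 ≡ 117 (mod 178).
x = 228 + 741·117 = 86925.

86925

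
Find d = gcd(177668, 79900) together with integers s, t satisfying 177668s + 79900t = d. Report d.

Apply Euclid's algorithm to 177668 and 79900:
177668 = 2·79900 + 17868
79900 = 4·17868 + 8428
17868 = 2·8428 + 1012
8428 = 8·1012 + 332
1012 = 3·332 + 16
332 = 20·16 + 12
16 = 1·12 + 4
12 = 3·4 + 0
gcd(177668, 79900) = 4.
Back-substituting:
4 = 16 − 12
4 = −332 + 21·16
4 = 21·1012 − 64·332
4 = −64·8428 + 533·1012
4 = 533·17868 − 1130·8428
4 = −1130·79900 + 5053·17868
4 = 5053·177668 − 11236·79900
So 4 = (5053)·177668 + (-11236)·79900.

4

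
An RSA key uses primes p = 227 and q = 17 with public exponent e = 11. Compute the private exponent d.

φ(n) = (p−1)(q−1) = 226·16 = 3616.
Need d with 11·d ≡ 1 (mod 3616). Apply the extended Euclidean algorithm:
3616 = 328·11 + 8
11 = 1·8 + 3
8 = 2·3 + 2
3 = 1·2 + 1
2 = 2·1 + 0
Back-substitute:
1 = 3 − 2
1 = −8 + 3·3
1 = 3·11 − 4·8
1 = −4·3616 + 1315·11
So 11·1315 ≡ 1 (mod 3616), hence d = 1315.

1315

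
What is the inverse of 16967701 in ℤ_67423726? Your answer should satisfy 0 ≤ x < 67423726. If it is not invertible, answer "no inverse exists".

Apply the Euclidean algorithm to 67423726 and 16967701:
67423726 = 3·16967701 + 16520623
16967701 = 1·16520623 + 447078
16520623 = 36·447078 + 425815
447078 = 1·425815 + 21263
425815 = 20·21263 + 555
21263 = 38·555 + 173
555 = 3·173 + 36
173 = 4·36 + 29
36 = 1·29 + 7
29 = 4·7 + 1
7 = 7·1 + 0
gcd = 1, so the inverse exists. Back-substitute:
1 = 29 − 4·7
1 = −4·36 + 5·29
1 = 5·173 − 24·36
1 = −24·555 + 77·173
1 = 77·21263 − 2950·555
1 = −2950·425815 + 59077·21263
1 = 59077·447078 − 62027·425815
1 = −62027·16520623 + 2292049·447078
1 = 2292049·16967701 − 2354076·16520623
1 = −2354076·67423726 + 9354277·16967701
So 16967701·9354277 ≡ 1 (mod 67423726).

9354277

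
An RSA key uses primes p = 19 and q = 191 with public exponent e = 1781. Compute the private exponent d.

1421

φ(n) = (p−1)(q−1) = 18·190 = 3420.
Need d with 1781·d ≡ 1 (mod 3420). Apply the extended Euclidean algorithm:
3420 = 1×1781 + 1639
1781 = 1×1639 + 142
1639 = 11×142 + 77
142 = 1×77 + 65
77 = 1×65 + 12
65 = 5×12 + 5
12 = 2×5 + 2
5 = 2×2 + 1
2 = 2×1 + 0
Back-substitute:
1 = 5 − 2·2
1 = −2·12 + 5·5
1 = 5·65 − 27·12
1 = −27·77 + 32·65
1 = 32·142 − 59·77
1 = −59·1639 + 681·142
1 = 681·1781 − 740·1639
1 = −740·3420 + 1421·1781
So 1781·1421 ≡ 1 (mod 3420), hence d = 1421.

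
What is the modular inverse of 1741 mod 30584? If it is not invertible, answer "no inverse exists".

21133

Apply the Euclidean algorithm to 30584 and 1741:
30584 = 17*1741 + 987
1741 = 1*987 + 754
987 = 1*754 + 233
754 = 3*233 + 55
233 = 4*55 + 13
55 = 4*13 + 3
13 = 4*3 + 1
3 = 3*1 + 0
The gcd is 1. Working backward:
1 = 13 − 4·3
1 = −4·55 + 17·13
1 = 17·233 − 72·55
1 = −72·754 + 233·233
1 = 233·987 − 305·754
1 = −305·1741 + 538·987
1 = 538·30584 − 9451·1741
Thus 1741·(-9451) ≡ 1 (mod 30584); reducing, -9451 mod 30584 = 21133.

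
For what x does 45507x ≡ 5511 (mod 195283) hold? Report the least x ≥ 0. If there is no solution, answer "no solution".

5420

First find gcd(45507, 195283):
195283 = 4·45507 + 13255
45507 = 3·13255 + 5742
13255 = 2·5742 + 1771
5742 = 3·1771 + 429
1771 = 4·429 + 55
429 = 7·55 + 44
55 = 1·44 + 11
44 = 4·11 + 0
gcd = 11 and 11 | 5511, so solutions exist. Divide through by 11: 4137x ≡ 501 (mod 17753).
Now find 4137⁻¹ mod 17753:
17753 = 4·4137 + 1205
4137 = 3·1205 + 522
1205 = 2·522 + 161
522 = 3·161 + 39
161 = 4·39 + 5
39 = 7·5 + 4
5 = 1·4 + 1
4 = 4·1 + 0
Back-substitute:
1 = 5 − 4
1 = −39 + 8·5
1 = 8·161 − 33·39
1 = −33·522 + 107·161
1 = 107·1205 − 247·522
1 = −247·4137 + 848·1205
1 = 848·17753 − 3639·4137
So 4137·(-3639) ≡ 1 (mod 17753), i.e. 4137⁻¹ ≡ 14114.
Then x ≡ 14114·501 ≡ 5420 (mod 17753); the smallest non-negative solution is x = 5420.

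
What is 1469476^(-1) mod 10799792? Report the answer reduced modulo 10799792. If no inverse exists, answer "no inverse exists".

Compute gcd(1469476, 10799792):
10799792 = 7*1469476 + 513460
1469476 = 2*513460 + 442556
513460 = 1*442556 + 70904
442556 = 6*70904 + 17132
70904 = 4*17132 + 2376
17132 = 7*2376 + 500
2376 = 4*500 + 376
500 = 1*376 + 124
376 = 3*124 + 4
124 = 31*4 + 0
gcd(1469476, 10799792) = 4 ≠ 1, so 1469476 has no multiplicative inverse modulo 10799792.

no inverse exists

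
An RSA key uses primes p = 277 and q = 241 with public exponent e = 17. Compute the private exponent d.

7793

φ(n) = (p−1)(q−1) = 276·240 = 66240.
Need d with 17·d ≡ 1 (mod 66240). Apply the extended Euclidean algorithm:
66240 = 3896×17 + 8
17 = 2×8 + 1
8 = 8×1 + 0
Back-substitute:
1 = 17 − 2·8
1 = −2·66240 + 7793·17
So 17·7793 ≡ 1 (mod 66240), hence d = 7793.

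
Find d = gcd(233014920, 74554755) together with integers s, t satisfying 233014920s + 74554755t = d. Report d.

15

Repeated division:
233014920 = 3·74554755 + 9350655
74554755 = 7·9350655 + 9100170
9350655 = 1·9100170 + 250485
9100170 = 36·250485 + 82710
250485 = 3·82710 + 2355
82710 = 35·2355 + 285
2355 = 8·285 + 75
285 = 3·75 + 60
75 = 1·60 + 15
60 = 4·15 + 0
gcd(233014920, 74554755) = 15.
Working backward:
15 = 75 − 60
15 = −285 + 4·75
15 = 4·2355 − 33·285
15 = −33·82710 + 1159·2355
15 = 1159·250485 − 3510·82710
15 = −3510·9100170 + 127519·250485
15 = 127519·9350655 − 131029·9100170
15 = −131029·74554755 + 1044722·9350655
15 = 1044722·233014920 − 3265195·74554755
So 15 = (1044722)·233014920 + (-3265195)·74554755.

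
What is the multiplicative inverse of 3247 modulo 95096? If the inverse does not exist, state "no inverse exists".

Run Euclid on (95096, 3247):
95096 = 29·3247 + 933
3247 = 3·933 + 448
933 = 2·448 + 37
448 = 12·37 + 4
37 = 9·4 + 1
4 = 4·1 + 0
Since gcd(3247, 95096) = 1, back-substitute to write 1 as a combination:
1 = 37 − 9·4
1 = −9·448 + 109·37
1 = 109·933 − 227·448
1 = −227·3247 + 790·933
1 = 790·95096 − 23137·3247
Thus 3247·(-23137) ≡ 1 (mod 95096); reducing, -23137 mod 95096 = 71959.

71959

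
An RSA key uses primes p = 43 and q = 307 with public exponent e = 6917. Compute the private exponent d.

φ(n) = (p−1)(q−1) = 42·306 = 12852.
Need d with 6917·d ≡ 1 (mod 12852). Apply the extended Euclidean algorithm:
12852 = 1*6917 + 5935
6917 = 1*5935 + 982
5935 = 6*982 + 43
982 = 22*43 + 36
43 = 1*36 + 7
36 = 5*7 + 1
7 = 7*1 + 0
Back-substitute:
1 = 36 − 5·7
1 = −5·43 + 6·36
1 = 6·982 − 137·43
1 = −137·5935 + 828·982
1 = 828·6917 − 965·5935
1 = −965·12852 + 1793·6917
So 6917·1793 ≡ 1 (mod 12852), hence d = 1793.

1793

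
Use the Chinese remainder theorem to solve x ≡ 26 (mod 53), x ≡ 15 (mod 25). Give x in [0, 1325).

Write x = 26 + 53·k. Then 53·k ≡ 15 − 26 ≡ 14 (mod 25).
Need 53⁻¹ mod 25. Extended Euclid on (25, 3):
25 = 8*3 + 1
3 = 3*1 + 0
Back-substitute:
1 = 25 − 8·3
53⁻¹ ≡ 17 (mod 25), so k ≡ 17·14 ≡ 13 (mod 25).
x = 26 + 53·13 = 715.

715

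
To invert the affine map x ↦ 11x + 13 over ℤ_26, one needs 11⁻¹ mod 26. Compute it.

19

gcd(26, 11) by repeated division:
26 = 2*11 + 4
11 = 2*4 + 3
4 = 1*3 + 1
3 = 3*1 + 0
Since gcd(11, 26) = 1, back-substitute to write 1 as a combination:
1 = 4 − 3
1 = −11 + 3·4
1 = 3·26 − 7·11
So 11·(-7) ≡ 1 (mod 26), and -7 ≡ 19 (mod 26).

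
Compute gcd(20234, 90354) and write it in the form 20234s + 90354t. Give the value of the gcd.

2

Repeated division:
90354 = 4×20234 + 9418
20234 = 2×9418 + 1398
9418 = 6×1398 + 1030
1398 = 1×1030 + 368
1030 = 2×368 + 294
368 = 1×294 + 74
294 = 3×74 + 72
74 = 1×72 + 2
72 = 36×2 + 0
gcd(20234, 90354) = 2.
Working backward:
2 = 74 − 72
2 = −294 + 4·74
2 = 4·368 − 5·294
2 = −5·1030 + 14·368
2 = 14·1398 − 19·1030
2 = −19·9418 + 128·1398
2 = 128·20234 − 275·9418
2 = −275·90354 + 1228·20234
So 2 = (-275)·90354 + (1228)·20234.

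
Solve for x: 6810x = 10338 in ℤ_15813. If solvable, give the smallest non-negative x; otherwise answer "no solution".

2983

First find gcd(6810, 15813):
15813 = 2·6810 + 2193
6810 = 3·2193 + 231
2193 = 9·231 + 114
231 = 2·114 + 3
114 = 38·3 + 0
gcd = 3 and 3 | 10338, so solutions exist. Divide through by 3: 2270x ≡ 3446 (mod 5271).
Now find 2270⁻¹ mod 5271:
5271 = 2*2270 + 731
2270 = 3*731 + 77
731 = 9*77 + 38
77 = 2*38 + 1
38 = 38*1 + 0
Back-substitute:
1 = 77 − 2·38
1 = −2·731 + 19·77
1 = 19·2270 − 59·731
1 = −59·5271 + 137·2270
So 2270⁻¹ ≡ 137 (mod 5271).
Then x ≡ 137·3446 ≡ 2983 (mod 5271); the smallest non-negative solution is x = 2983.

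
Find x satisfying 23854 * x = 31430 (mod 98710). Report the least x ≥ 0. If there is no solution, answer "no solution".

33015

First find gcd(23854, 98710):
98710 = 4×23854 + 3294
23854 = 7×3294 + 796
3294 = 4×796 + 110
796 = 7×110 + 26
110 = 4×26 + 6
26 = 4×6 + 2
6 = 3×2 + 0
gcd = 2 and 2 | 31430, so solutions exist. Divide through by 2: 11927x ≡ 15715 (mod 49355).
Now find 11927⁻¹ mod 49355:
49355 = 4*11927 + 1647
11927 = 7*1647 + 398
1647 = 4*398 + 55
398 = 7*55 + 13
55 = 4*13 + 3
13 = 4*3 + 1
3 = 3*1 + 0
Back-substitute:
1 = 13 − 4·3
1 = −4·55 + 17·13
1 = 17·398 − 123·55
1 = −123·1647 + 509·398
1 = 509·11927 − 3686·1647
1 = −3686·49355 + 15253·11927
So 11927⁻¹ ≡ 15253 (mod 49355).
Then x ≡ 15253·15715 ≡ 33015 (mod 49355); the smallest non-negative solution is x = 33015.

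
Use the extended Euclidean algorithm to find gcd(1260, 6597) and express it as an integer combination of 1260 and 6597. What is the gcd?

Euclidean algorithm:
6597 = 5·1260 + 297
1260 = 4·297 + 72
297 = 4·72 + 9
72 = 8·9 + 0
gcd(1260, 6597) = 9.
Back-substituting:
9 = 297 − 4·72
9 = −4·1260 + 17·297
9 = 17·6597 − 89·1260
So 9 = (17)·6597 + (-89)·1260.

9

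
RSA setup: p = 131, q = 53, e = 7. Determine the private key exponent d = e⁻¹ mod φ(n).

φ(n) = (p−1)(q−1) = 130·52 = 6760.
Need d with 7·d ≡ 1 (mod 6760). Apply the extended Euclidean algorithm:
6760 = 965·7 + 5
7 = 1·5 + 2
5 = 2·2 + 1
2 = 2·1 + 0
Back-substitute:
1 = 5 − 2·2
1 = −2·7 + 3·5
1 = 3·6760 − 2897·7
So 7·(-2897) ≡ 1 (mod 6760), hence d ≡ -2897 ≡ 3863 (mod 6760).

3863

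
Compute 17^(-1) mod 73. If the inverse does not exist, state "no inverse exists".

43

Apply the Euclidean algorithm to 73 and 17:
73 = 4·17 + 5
17 = 3·5 + 2
5 = 2·2 + 1
2 = 2·1 + 0
Since gcd(17, 73) = 1, back-substitute to write 1 as a combination:
1 = 5 − 2·2
1 = −2·17 + 7·5
1 = 7·73 − 30·17
Thus 17·(-30) ≡ 1 (mod 73); reducing, -30 mod 73 = 43.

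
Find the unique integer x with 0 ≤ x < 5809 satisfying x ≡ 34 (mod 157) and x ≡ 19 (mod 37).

3645

Write x = 34 + 157·k. Then 157·k ≡ 19 − 34 ≡ 22 (mod 37).
Need 157⁻¹ mod 37. Extended Euclid on (37, 9):
37 = 4·9 + 1
9 = 9·1 + 0
Back-substitute:
1 = 37 − 4·9
157⁻¹ ≡ 33 (mod 37), so k ≡ 33·22 ≡ 23 (mod 37).
x = 34 + 157·23 = 3645.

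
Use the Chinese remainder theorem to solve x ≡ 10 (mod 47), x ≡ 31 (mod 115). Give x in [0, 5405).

Write x = 10 + 47·k. Then 47·k ≡ 31 − 10 ≡ 21 (mod 115).
Need 47⁻¹ mod 115. Extended Euclid on (115, 47):
115 = 2×47 + 21
47 = 2×21 + 5
21 = 4×5 + 1
5 = 5×1 + 0
Back-substitute:
1 = 21 − 4·5
1 = −4·47 + 9·21
1 = 9·115 − 22·47
47⁻¹ ≡ 93 (mod 115), so k ≡ 93·21 ≡ 113 (mod 115).
x = 10 + 47·113 = 5321.

5321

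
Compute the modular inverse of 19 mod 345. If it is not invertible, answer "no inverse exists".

109

Apply the Euclidean algorithm to 345 and 19:
345 = 18×19 + 3
19 = 6×3 + 1
3 = 3×1 + 0
gcd = 1, so the inverse exists. Back-substitute:
1 = 19 − 6·3
1 = −6·345 + 109·19
So 19·109 ≡ 1 (mod 345).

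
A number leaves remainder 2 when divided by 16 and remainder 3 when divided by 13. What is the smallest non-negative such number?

146

Write x = 2 + 16·k. Then 16·k ≡ 3 − 2 ≡ 1 (mod 13).
Need 16⁻¹ mod 13. Extended Euclid on (13, 3):
13 = 4·3 + 1
3 = 3·1 + 0
Back-substitute:
1 = 13 − 4·3
16⁻¹ ≡ 9 (mod 13), so k ≡ 9·1 ≡ 9 (mod 13).
x = 2 + 16·9 = 146.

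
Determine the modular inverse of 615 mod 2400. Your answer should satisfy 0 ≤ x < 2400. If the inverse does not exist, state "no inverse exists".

no inverse exists

Euclidean algorithm on 2400, 615:
2400 = 3×615 + 555
615 = 1×555 + 60
555 = 9×60 + 15
60 = 4×15 + 0
The gcd is 15, not 1, hence no inverse exists.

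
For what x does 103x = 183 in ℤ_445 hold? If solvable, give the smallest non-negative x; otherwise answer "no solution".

261

First find gcd(103, 445):
445 = 4*103 + 33
103 = 3*33 + 4
33 = 8*4 + 1
4 = 4*1 + 0
gcd = 1, so a unique solution mod 445 exists.
Back-substitute for the Bézout coefficients:
1 = 33 − 8·4
1 = −8·103 + 25·33
1 = 25·445 − 108·103
So 103·(-108) ≡ 1 (mod 445), giving 103⁻¹ ≡ 337.
x ≡ 103⁻¹·183 ≡ 337·183 ≡ 261 (mod 445).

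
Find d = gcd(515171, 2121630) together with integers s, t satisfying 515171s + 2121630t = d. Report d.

Apply Euclid's algorithm to 2121630 and 515171:
2121630 = 4*515171 + 60946
515171 = 8*60946 + 27603
60946 = 2*27603 + 5740
27603 = 4*5740 + 4643
5740 = 1*4643 + 1097
4643 = 4*1097 + 255
1097 = 4*255 + 77
255 = 3*77 + 24
77 = 3*24 + 5
24 = 4*5 + 4
5 = 1*4 + 1
4 = 4*1 + 0
gcd(515171, 2121630) = 1.
Back-substituting:
1 = 5 − 4
1 = −24 + 5·5
1 = 5·77 − 16·24
1 = −16·255 + 53·77
1 = 53·1097 − 228·255
1 = −228·4643 + 965·1097
1 = 965·5740 − 1193·4643
1 = −1193·27603 + 5737·5740
1 = 5737·60946 − 12667·27603
1 = −12667·515171 + 107073·60946
1 = 107073·2121630 − 440959·515171
So 1 = (107073)·2121630 + (-440959)·515171.

1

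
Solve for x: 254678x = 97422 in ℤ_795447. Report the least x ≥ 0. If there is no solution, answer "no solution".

95025

First find gcd(254678, 795447):
795447 = 3×254678 + 31413
254678 = 8×31413 + 3374
31413 = 9×3374 + 1047
3374 = 3×1047 + 233
1047 = 4×233 + 115
233 = 2×115 + 3
115 = 38×3 + 1
3 = 3×1 + 0
gcd = 1, so a unique solution mod 795447 exists.
Back-substitute for the Bézout coefficients:
1 = 115 − 38·3
1 = −38·233 + 77·115
1 = 77·1047 − 346·233
1 = −346·3374 + 1115·1047
1 = 1115·31413 − 10381·3374
1 = −10381·254678 + 84163·31413
1 = 84163·795447 − 262870·254678
So 254678·(-262870) ≡ 1 (mod 795447), giving 254678⁻¹ ≡ 532577.
x ≡ 254678⁻¹·97422 ≡ 532577·97422 ≡ 95025 (mod 795447).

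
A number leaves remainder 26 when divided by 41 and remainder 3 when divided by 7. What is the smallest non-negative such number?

108

Write x = 26 + 41·k. Then 41·k ≡ 3 − 26 ≡ 5 (mod 7).
Need 41⁻¹ mod 7. Extended Euclid on (7, 6):
7 = 1·6 + 1
6 = 6·1 + 0
Back-substitute:
1 = 7 − 6
41⁻¹ ≡ 6 (mod 7), so k ≡ 6·5 ≡ 2 (mod 7).
x = 26 + 41·2 = 108.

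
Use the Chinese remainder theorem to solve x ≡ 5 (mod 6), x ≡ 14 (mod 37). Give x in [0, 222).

Write x = 5 + 6·k. Then 6·k ≡ 14 − 5 ≡ 9 (mod 37).
Need 6⁻¹ mod 37. Extended Euclid on (37, 6):
37 = 6×6 + 1
6 = 6×1 + 0
Back-substitute:
1 = 37 − 6·6
6⁻¹ ≡ 31 (mod 37), so k ≡ 31·9 ≡ 20 (mod 37).
x = 5 + 6·20 = 125.

125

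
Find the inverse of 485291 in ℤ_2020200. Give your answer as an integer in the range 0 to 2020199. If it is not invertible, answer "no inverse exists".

gcd(2020200, 485291) by repeated division:
2020200 = 4*485291 + 79036
485291 = 6*79036 + 11075
79036 = 7*11075 + 1511
11075 = 7*1511 + 498
1511 = 3*498 + 17
498 = 29*17 + 5
17 = 3*5 + 2
5 = 2*2 + 1
2 = 2*1 + 0
Since gcd(485291, 2020200) = 1, back-substitute to write 1 as a combination:
1 = 5 − 2·2
1 = −2·17 + 7·5
1 = 7·498 − 205·17
1 = −205·1511 + 622·498
1 = 622·11075 − 4559·1511
1 = −4559·79036 + 32535·11075
1 = 32535·485291 − 199769·79036
1 = −199769·2020200 + 831611·485291
So 485291·831611 ≡ 1 (mod 2020200).

831611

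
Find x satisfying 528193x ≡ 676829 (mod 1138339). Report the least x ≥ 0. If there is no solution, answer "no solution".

465470

First find gcd(528193, 1138339):
1138339 = 2·528193 + 81953
528193 = 6·81953 + 36475
81953 = 2·36475 + 9003
36475 = 4·9003 + 463
9003 = 19·463 + 206
463 = 2·206 + 51
206 = 4·51 + 2
51 = 25·2 + 1
2 = 2·1 + 0
gcd = 1, so a unique solution mod 1138339 exists.
Back-substitute for the Bézout coefficients:
1 = 51 − 25·2
1 = −25·206 + 101·51
1 = 101·463 − 227·206
1 = −227·9003 + 4414·463
1 = 4414·36475 − 17883·9003
1 = −17883·81953 + 40180·36475
1 = 40180·528193 − 258963·81953
1 = −258963·1138339 + 558106·528193
So 528193·(558106) ≡ 1 (mod 1138339), giving 528193⁻¹ ≡ 558106.
x ≡ 528193⁻¹·676829 ≡ 558106·676829 ≡ 465470 (mod 1138339).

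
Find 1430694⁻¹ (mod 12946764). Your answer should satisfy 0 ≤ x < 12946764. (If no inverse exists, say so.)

Euclidean algorithm on 12946764, 1430694:
12946764 = 9×1430694 + 70518
1430694 = 20×70518 + 20334
70518 = 3×20334 + 9516
20334 = 2×9516 + 1302
9516 = 7×1302 + 402
1302 = 3×402 + 96
402 = 4×96 + 18
96 = 5×18 + 6
18 = 3×6 + 0
Since gcd = 6 > 1, 1430694 is not a unit mod 12946764.

no inverse exists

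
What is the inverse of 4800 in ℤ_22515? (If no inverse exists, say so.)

Euclidean algorithm on 22515, 4800:
22515 = 4×4800 + 3315
4800 = 1×3315 + 1485
3315 = 2×1485 + 345
1485 = 4×345 + 105
345 = 3×105 + 30
105 = 3×30 + 15
30 = 2×15 + 0
Since gcd = 15 > 1, 4800 is not a unit mod 22515.

no inverse exists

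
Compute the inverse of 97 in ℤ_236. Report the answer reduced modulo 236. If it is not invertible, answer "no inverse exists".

73

Extended Euclidean algorithm:
236 = 2*97 + 42
97 = 2*42 + 13
42 = 3*13 + 3
13 = 4*3 + 1
3 = 3*1 + 0
gcd = 1, so the inverse exists. Back-substitute:
1 = 13 − 4·3
1 = −4·42 + 13·13
1 = 13·97 − 30·42
1 = −30·236 + 73·97
So 97·73 ≡ 1 (mod 236).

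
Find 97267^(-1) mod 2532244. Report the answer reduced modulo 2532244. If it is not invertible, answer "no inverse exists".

Extended Euclidean algorithm:
2532244 = 26×97267 + 3302
97267 = 29×3302 + 1509
3302 = 2×1509 + 284
1509 = 5×284 + 89
284 = 3×89 + 17
89 = 5×17 + 4
17 = 4×4 + 1
4 = 4×1 + 0
gcd = 1, so the inverse exists. Back-substitute:
1 = 17 − 4·4
1 = −4·89 + 21·17
1 = 21·284 − 67·89
1 = −67·1509 + 356·284
1 = 356·3302 − 779·1509
1 = −779·97267 + 22947·3302
1 = 22947·2532244 − 597401·97267
Thus 97267·(-597401) ≡ 1 (mod 2532244); reducing, -597401 mod 2532244 = 1934843.

1934843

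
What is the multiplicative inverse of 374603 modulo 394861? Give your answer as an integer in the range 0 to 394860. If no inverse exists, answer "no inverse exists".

91747

Run Euclid on (394861, 374603):
394861 = 1*374603 + 20258
374603 = 18*20258 + 9959
20258 = 2*9959 + 340
9959 = 29*340 + 99
340 = 3*99 + 43
99 = 2*43 + 13
43 = 3*13 + 4
13 = 3*4 + 1
4 = 4*1 + 0
The gcd is 1. Working backward:
1 = 13 − 3·4
1 = −3·43 + 10·13
1 = 10·99 − 23·43
1 = −23·340 + 79·99
1 = 79·9959 − 2314·340
1 = −2314·20258 + 4707·9959
1 = 4707·374603 − 87040·20258
1 = −87040·394861 + 91747·374603
So 374603·91747 ≡ 1 (mod 394861).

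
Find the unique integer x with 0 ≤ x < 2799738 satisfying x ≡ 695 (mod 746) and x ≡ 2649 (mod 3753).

Write x = 695 + 746·k. Then 746·k ≡ 2649 − 695 ≡ 1954 (mod 3753).
Need 746⁻¹ mod 3753. Extended Euclid on (3753, 746):
3753 = 5·746 + 23
746 = 32·23 + 10
23 = 2·10 + 3
10 = 3·3 + 1
3 = 3·1 + 0
Back-substitute:
1 = 10 − 3·3
1 = −3·23 + 7·10
1 = 7·746 − 227·23
1 = −227·3753 + 1142·746
746⁻¹ ≡ 1142 (mod 3753), so k ≡ 1142·1954 ≡ 2186 (mod 3753).
x = 695 + 746·2186 = 1631451.

1631451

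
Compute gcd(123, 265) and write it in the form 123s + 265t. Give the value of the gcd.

Euclidean algorithm:
265 = 2×123 + 19
123 = 6×19 + 9
19 = 2×9 + 1
9 = 9×1 + 0
gcd(123, 265) = 1.
Working backward:
1 = 19 − 2·9
1 = −2·123 + 13·19
1 = 13·265 − 28·123
So 1 = (13)·265 + (-28)·123.

1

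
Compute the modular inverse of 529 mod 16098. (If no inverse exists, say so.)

1765

Apply the Euclidean algorithm to 16098 and 529:
16098 = 30·529 + 228
529 = 2·228 + 73
228 = 3·73 + 9
73 = 8·9 + 1
9 = 9·1 + 0
gcd = 1, so the inverse exists. Back-substitute:
1 = 73 − 8·9
1 = −8·228 + 25·73
1 = 25·529 − 58·228
1 = −58·16098 + 1765·529
So 529·1765 ≡ 1 (mod 16098).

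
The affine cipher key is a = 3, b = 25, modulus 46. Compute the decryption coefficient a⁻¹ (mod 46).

Extended Euclidean algorithm:
46 = 15×3 + 1
3 = 3×1 + 0
Since gcd(3, 46) = 1, back-substitute to write 1 as a combination:
1 = 46 − 15·3
Hence 3⁻¹ ≡ -15 ≡ 31 (mod 46).

31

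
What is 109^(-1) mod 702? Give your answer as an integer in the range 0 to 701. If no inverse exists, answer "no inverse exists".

gcd(702, 109) by repeated division:
702 = 6·109 + 48
109 = 2·48 + 13
48 = 3·13 + 9
13 = 1·9 + 4
9 = 2·4 + 1
4 = 4·1 + 0
gcd = 1, so the inverse exists. Back-substitute:
1 = 9 − 2·4
1 = −2·13 + 3·9
1 = 3·48 − 11·13
1 = −11·109 + 25·48
1 = 25·702 − 161·109
Thus 109·(-161) ≡ 1 (mod 702); reducing, -161 mod 702 = 541.

541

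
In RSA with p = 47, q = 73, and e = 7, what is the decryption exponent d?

φ(n) = (p−1)(q−1) = 46·72 = 3312.
Need d with 7·d ≡ 1 (mod 3312). Apply the extended Euclidean algorithm:
3312 = 473*7 + 1
7 = 7*1 + 0
Back-substitute:
1 = 3312 − 473·7
So 7·(-473) ≡ 1 (mod 3312), hence d ≡ -473 ≡ 2839 (mod 3312).

2839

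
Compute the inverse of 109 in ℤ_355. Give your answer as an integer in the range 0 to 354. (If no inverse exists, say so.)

Apply the Euclidean algorithm to 355 and 109:
355 = 3*109 + 28
109 = 3*28 + 25
28 = 1*25 + 3
25 = 8*3 + 1
3 = 3*1 + 0
Since gcd(109, 355) = 1, back-substitute to write 1 as a combination:
1 = 25 − 8·3
1 = −8·28 + 9·25
1 = 9·109 − 35·28
1 = −35·355 + 114·109
So 109·114 ≡ 1 (mod 355).

114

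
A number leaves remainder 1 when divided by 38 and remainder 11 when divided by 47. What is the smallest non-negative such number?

951

Write x = 1 + 38·k. Then 38·k ≡ 11 − 1 ≡ 10 (mod 47).
Need 38⁻¹ mod 47. Extended Euclid on (47, 38):
47 = 1*38 + 9
38 = 4*9 + 2
9 = 4*2 + 1
2 = 2*1 + 0
Back-substitute:
1 = 9 − 4·2
1 = −4·38 + 17·9
1 = 17·47 − 21·38
38⁻¹ ≡ 26 (mod 47), so k ≡ 26·10 ≡ 25 (mod 47).
x = 1 + 38·25 = 951.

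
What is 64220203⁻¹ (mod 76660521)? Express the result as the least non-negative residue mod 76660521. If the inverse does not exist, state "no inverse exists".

31312921

Run Euclid on (76660521, 64220203):
76660521 = 1×64220203 + 12440318
64220203 = 5×12440318 + 2018613
12440318 = 6×2018613 + 328640
2018613 = 6×328640 + 46773
328640 = 7×46773 + 1229
46773 = 38×1229 + 71
1229 = 17×71 + 22
71 = 3×22 + 5
22 = 4×5 + 2
5 = 2×2 + 1
2 = 2×1 + 0
Since gcd(64220203, 76660521) = 1, back-substitute to write 1 as a combination:
1 = 5 − 2·2
1 = −2·22 + 9·5
1 = 9·71 − 29·22
1 = −29·1229 + 502·71
1 = 502·46773 − 19105·1229
1 = −19105·328640 + 134237·46773
1 = 134237·2018613 − 824527·328640
1 = −824527·12440318 + 5081399·2018613
1 = 5081399·64220203 − 26231522·12440318
1 = −26231522·76660521 + 31312921·64220203
So 64220203·31312921 ≡ 1 (mod 76660521).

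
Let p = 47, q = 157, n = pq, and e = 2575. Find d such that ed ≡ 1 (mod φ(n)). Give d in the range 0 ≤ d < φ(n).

φ(n) = (p−1)(q−1) = 46·156 = 7176.
Need d with 2575·d ≡ 1 (mod 7176). Apply the extended Euclidean algorithm:
7176 = 2·2575 + 2026
2575 = 1·2026 + 549
2026 = 3·549 + 379
549 = 1·379 + 170
379 = 2·170 + 39
170 = 4·39 + 14
39 = 2·14 + 11
14 = 1·11 + 3
11 = 3·3 + 2
3 = 1·2 + 1
2 = 2·1 + 0
Back-substitute:
1 = 3 − 2
1 = −11 + 4·3
1 = 4·14 − 5·11
1 = −5·39 + 14·14
1 = 14·170 − 61·39
1 = −61·379 + 136·170
1 = 136·549 − 197·379
1 = −197·2026 + 727·549
1 = 727·2575 − 924·2026
1 = −924·7176 + 2575·2575
So 2575·2575 ≡ 1 (mod 7176), hence d = 2575.

2575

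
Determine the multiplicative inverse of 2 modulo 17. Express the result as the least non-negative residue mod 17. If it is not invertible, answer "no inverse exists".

9

gcd(17, 2) by repeated division:
17 = 8×2 + 1
2 = 2×1 + 0
The gcd is 1. Working backward:
1 = 17 − 8·2
Thus 2·(-8) ≡ 1 (mod 17); reducing, -8 mod 17 = 9.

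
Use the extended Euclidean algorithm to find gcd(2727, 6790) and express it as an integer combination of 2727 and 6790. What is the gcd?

1

Repeated division:
6790 = 2·2727 + 1336
2727 = 2·1336 + 55
1336 = 24·55 + 16
55 = 3·16 + 7
16 = 2·7 + 2
7 = 3·2 + 1
2 = 2·1 + 0
gcd(2727, 6790) = 1.
Express as a combination:
1 = 7 − 3·2
1 = −3·16 + 7·7
1 = 7·55 − 24·16
1 = −24·1336 + 583·55
1 = 583·2727 − 1190·1336
1 = −1190·6790 + 2963·2727
So 1 = (-1190)·6790 + (2963)·2727.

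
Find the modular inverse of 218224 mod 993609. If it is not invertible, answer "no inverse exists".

123805

Apply the Euclidean algorithm to 993609 and 218224:
993609 = 4·218224 + 120713
218224 = 1·120713 + 97511
120713 = 1·97511 + 23202
97511 = 4·23202 + 4703
23202 = 4·4703 + 4390
4703 = 1·4390 + 313
4390 = 14·313 + 8
313 = 39·8 + 1
8 = 8·1 + 0
gcd = 1, so the inverse exists. Back-substitute:
1 = 313 − 39·8
1 = −39·4390 + 547·313
1 = 547·4703 − 586·4390
1 = −586·23202 + 2891·4703
1 = 2891·97511 − 12150·23202
1 = −12150·120713 + 15041·97511
1 = 15041·218224 − 27191·120713
1 = −27191·993609 + 123805·218224
So 218224·123805 ≡ 1 (mod 993609).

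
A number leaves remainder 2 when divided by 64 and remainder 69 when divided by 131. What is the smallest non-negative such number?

8322

Write x = 2 + 64·k. Then 64·k ≡ 69 − 2 ≡ 67 (mod 131).
Need 64⁻¹ mod 131. Extended Euclid on (131, 64):
131 = 2·64 + 3
64 = 21·3 + 1
3 = 3·1 + 0
Back-substitute:
1 = 64 − 21·3
1 = −21·131 + 43·64
64⁻¹ ≡ 43 (mod 131), so k ≡ 43·67 ≡ 130 (mod 131).
x = 2 + 64·130 = 8322.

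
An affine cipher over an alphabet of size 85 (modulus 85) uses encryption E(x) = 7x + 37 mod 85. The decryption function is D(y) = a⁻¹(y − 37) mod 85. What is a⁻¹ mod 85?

73

Run Euclid on (85, 7):
85 = 12*7 + 1
7 = 7*1 + 0
The gcd is 1. Working backward:
1 = 85 − 12·7
Hence 7⁻¹ ≡ -12 ≡ 73 (mod 85).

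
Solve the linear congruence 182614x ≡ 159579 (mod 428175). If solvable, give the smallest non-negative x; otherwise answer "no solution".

173511

First find gcd(182614, 428175):
428175 = 2·182614 + 62947
182614 = 2·62947 + 56720
62947 = 1·56720 + 6227
56720 = 9·6227 + 677
6227 = 9·677 + 134
677 = 5·134 + 7
134 = 19·7 + 1
7 = 7·1 + 0
gcd = 1, so a unique solution mod 428175 exists.
Back-substitute for the Bézout coefficients:
1 = 134 − 19·7
1 = −19·677 + 96·134
1 = 96·6227 − 883·677
1 = −883·56720 + 8043·6227
1 = 8043·62947 − 8926·56720
1 = −8926·182614 + 25895·62947
1 = 25895·428175 − 60716·182614
So 182614·(-60716) ≡ 1 (mod 428175), giving 182614⁻¹ ≡ 367459.
x ≡ 182614⁻¹·159579 ≡ 367459·159579 ≡ 173511 (mod 428175).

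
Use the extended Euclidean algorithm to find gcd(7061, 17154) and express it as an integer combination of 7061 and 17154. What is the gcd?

Repeated division:
17154 = 2×7061 + 3032
7061 = 2×3032 + 997
3032 = 3×997 + 41
997 = 24×41 + 13
41 = 3×13 + 2
13 = 6×2 + 1
2 = 2×1 + 0
gcd(7061, 17154) = 1.
Back-substituting:
1 = 13 − 6·2
1 = −6·41 + 19·13
1 = 19·997 − 462·41
1 = −462·3032 + 1405·997
1 = 1405·7061 − 3272·3032
1 = −3272·17154 + 7949·7061
So 1 = (-3272)·17154 + (7949)·7061.

1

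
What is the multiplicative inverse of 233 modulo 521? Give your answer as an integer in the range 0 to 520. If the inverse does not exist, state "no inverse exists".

161

Apply the Euclidean algorithm to 521 and 233:
521 = 2·233 + 55
233 = 4·55 + 13
55 = 4·13 + 3
13 = 4·3 + 1
3 = 3·1 + 0
gcd = 1, so the inverse exists. Back-substitute:
1 = 13 − 4·3
1 = −4·55 + 17·13
1 = 17·233 − 72·55
1 = −72·521 + 161·233
So 233·161 ≡ 1 (mod 521).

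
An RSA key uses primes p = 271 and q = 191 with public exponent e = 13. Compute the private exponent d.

φ(n) = (p−1)(q−1) = 270·190 = 51300.
Need d with 13·d ≡ 1 (mod 51300). Apply the extended Euclidean algorithm:
51300 = 3946×13 + 2
13 = 6×2 + 1
2 = 2×1 + 0
Back-substitute:
1 = 13 − 6·2
1 = −6·51300 + 23677·13
So 13·23677 ≡ 1 (mod 51300), hence d = 23677.

23677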